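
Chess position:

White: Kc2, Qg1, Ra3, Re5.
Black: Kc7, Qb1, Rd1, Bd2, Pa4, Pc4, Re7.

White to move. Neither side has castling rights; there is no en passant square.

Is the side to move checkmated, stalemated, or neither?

White to move; white king on c2.
In check: yes, from the black queen on b1.
King squares — b1: attacked by Rd1; c1: attacked by Qb1; d1: attacked by Qb1; b2: attacked by Qb1; d2: attacked by Rd1; b3: attacked by Qb1; c3: attacked by Bd2; d3: attacked by Qb1.
Legal moves for White: none.
In check with no legal moves → checkmate.

checkmate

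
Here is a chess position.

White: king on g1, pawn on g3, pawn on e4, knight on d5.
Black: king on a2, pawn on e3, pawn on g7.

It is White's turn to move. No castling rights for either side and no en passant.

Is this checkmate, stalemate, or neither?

neither

White to move; white king on g1.
In check: no.
Legal moves for White: Ne7, Nc7, Nf6, Nb6, Nf4, Nb4+, Nxe3, Nc3+, Kh2, Kg2, Kh1, Kf1, e5, g4.
White has 14 legal moves and is not in check → neither.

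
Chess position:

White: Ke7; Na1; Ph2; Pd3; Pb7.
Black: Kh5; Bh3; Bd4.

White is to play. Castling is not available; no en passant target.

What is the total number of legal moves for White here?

White to move; king on e7.
In check: no.
Legal moves: Kf8, Ke8, Kd8, Kf7, Kd6, Nb3, Nc2, b8=Q, b8=R, b8=B, b8=N.
Count: 11.

11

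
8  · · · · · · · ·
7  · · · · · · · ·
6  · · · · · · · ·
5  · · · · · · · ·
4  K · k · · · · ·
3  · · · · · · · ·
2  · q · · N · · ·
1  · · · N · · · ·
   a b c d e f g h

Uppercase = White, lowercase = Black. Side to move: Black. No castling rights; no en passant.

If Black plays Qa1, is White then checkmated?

After Qa1: white king on a4; in check: yes, from the black queen on a1.
King squares — a3: attacked by Qa1; b3: attacked by Kc4; b4: attacked by Kc4; a5: attacked by Qa1; b5: attacked by Kc4.
White has no legal moves → checkmate.

yes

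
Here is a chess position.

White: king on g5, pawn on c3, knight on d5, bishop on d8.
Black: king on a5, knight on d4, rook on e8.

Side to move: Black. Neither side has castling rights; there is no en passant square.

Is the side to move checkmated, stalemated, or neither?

Black to move; black king on a5.
In check: yes, from the white bishop on d8.
King squares — a4: available; b4: attacked by Pc3; b5: available; a6: available; b6: attacked by Nd5.
Legal moves for Black: Ka6, Kb5, Ka4, Rxd8.
Black is in check but has 4 legal moves → neither.

neither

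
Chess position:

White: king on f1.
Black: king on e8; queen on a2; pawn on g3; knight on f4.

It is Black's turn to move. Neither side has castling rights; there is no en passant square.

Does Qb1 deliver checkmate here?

yes

After Qb1: white king on f1; in check: yes, from the black queen on b1.
King squares — e1: attacked by Qb1; g1: attacked by Qb1; e2: attacked by Nf4; f2: attacked by Pg3; g2: attacked by Nf4.
White has no legal moves → checkmate.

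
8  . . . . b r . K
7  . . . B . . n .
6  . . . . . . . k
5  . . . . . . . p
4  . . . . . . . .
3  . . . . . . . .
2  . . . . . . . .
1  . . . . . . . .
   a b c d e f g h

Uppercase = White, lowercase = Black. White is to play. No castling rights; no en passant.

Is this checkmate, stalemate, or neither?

checkmate

White to move; white king on h8.
In check: yes, from the black rook on f8.
King squares — g7: attacked by Kh6; h7: attacked by Kh6; g8: attacked by Rf8.
Legal moves for White: none.
In check with no legal moves → checkmate.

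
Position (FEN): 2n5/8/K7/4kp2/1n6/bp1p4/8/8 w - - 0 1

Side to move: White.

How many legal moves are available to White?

3

White to move; king on a6.
In check: yes, from the black knight on b4.
Legal moves: Kb7, Kb5, Ka5.
Count: 3.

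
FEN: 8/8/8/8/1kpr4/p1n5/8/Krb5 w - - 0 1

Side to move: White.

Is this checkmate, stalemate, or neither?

White to move; white king on a1.
In check: yes, from the black rook on b1.
King squares — b1: attacked by Nc3; a2: attacked by Nc3; b2: attacked by Rb1.
Legal moves for White: none.
In check with no legal moves → checkmate.

checkmate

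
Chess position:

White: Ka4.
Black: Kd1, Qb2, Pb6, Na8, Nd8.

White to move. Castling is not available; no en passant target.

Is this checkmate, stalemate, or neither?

stalemate

White to move; white king on a4.
In check: no.
King squares — a3: attacked by Qb2; b3: attacked by Qb2; b4: attacked by Qb2; a5: attacked by Pb6; b5: attacked by Qb2.
Legal moves for White: none.
Not in check and no legal moves → stalemate.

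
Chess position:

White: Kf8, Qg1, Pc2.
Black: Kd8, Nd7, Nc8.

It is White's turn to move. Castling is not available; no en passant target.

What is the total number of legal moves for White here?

3

White to move; king on f8.
In check: yes, from the black knight on d7.
Legal moves: Kg8, Kg7, Kf7.
Count: 3.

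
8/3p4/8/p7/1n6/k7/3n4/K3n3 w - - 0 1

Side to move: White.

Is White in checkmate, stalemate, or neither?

White to move; white king on a1.
In check: no.
King squares — b1: attacked by Nd2; a2: attacked by Ka3; b2: attacked by Ka3.
Legal moves for White: none.
Not in check and no legal moves → stalemate.

stalemate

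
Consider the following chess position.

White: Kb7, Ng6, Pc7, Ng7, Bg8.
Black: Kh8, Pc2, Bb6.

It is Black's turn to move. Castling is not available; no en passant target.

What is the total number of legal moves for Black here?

Black to move; king on h8.
In check: yes, from the white knight on g6.
Legal moves: Kxg8, Kxg7.
Count: 2.

2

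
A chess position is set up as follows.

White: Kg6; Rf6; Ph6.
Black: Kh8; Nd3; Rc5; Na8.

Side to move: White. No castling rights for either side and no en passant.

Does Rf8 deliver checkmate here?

After Rf8: black king on h8; in check: yes, from the white rook on f8.
King squares — g7: attacked by Kg6; h7: attacked by Kg6; g8: attacked by Rf8.
Black has no legal moves → checkmate.

yes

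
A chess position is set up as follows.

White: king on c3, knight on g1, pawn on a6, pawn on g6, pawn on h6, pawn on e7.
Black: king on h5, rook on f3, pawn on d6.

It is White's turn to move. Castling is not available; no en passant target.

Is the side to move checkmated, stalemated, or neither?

neither

White to move; white king on c3.
In check: yes, from the black rook on f3.
King squares — b2: available; c2: available; d2: available; b3: attacked by Rf3; d3: attacked by Rf3; b4: available; c4: available; d4: available.
Legal moves for White: Kd4, Kc4, Kb4, Kd2, Kc2, Kb2, Nxf3.
White is in check but has 7 legal moves → neither.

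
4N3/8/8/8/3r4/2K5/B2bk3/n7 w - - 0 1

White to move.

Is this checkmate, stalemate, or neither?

White to move; white king on c3.
In check: yes, from the black bishop on d2.
King squares — b2: available; c2: attacked by Na1; d2: attacked by Ke2; b3: attacked by Na1; d3: attacked by Ke2; b4: attacked by Bd2; c4: attacked by Rd4; d4: available.
Legal moves for White: Kxd4, Kb2.
White is in check but has 2 legal moves → neither.

neither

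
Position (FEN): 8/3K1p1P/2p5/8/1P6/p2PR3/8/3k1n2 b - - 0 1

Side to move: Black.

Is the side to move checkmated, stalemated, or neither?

Black to move; black king on d1.
In check: no.
Legal moves for Black: Ng3, Nxe3, Nh2, Nd2, Kd2, Kc2, Kc1, f6, c5, a2, f5.
Black has 11 legal moves and is not in check → neither.

neither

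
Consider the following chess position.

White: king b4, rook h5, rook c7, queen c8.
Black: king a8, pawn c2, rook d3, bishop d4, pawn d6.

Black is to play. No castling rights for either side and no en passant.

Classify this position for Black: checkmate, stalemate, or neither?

checkmate

Black to move; black king on a8.
In check: yes, from the white queen on c8.
King squares — a7: attacked by Rc7; b7: attacked by Rc7; b8: attacked by Qc8.
Legal moves for Black: none.
In check with no legal moves → checkmate.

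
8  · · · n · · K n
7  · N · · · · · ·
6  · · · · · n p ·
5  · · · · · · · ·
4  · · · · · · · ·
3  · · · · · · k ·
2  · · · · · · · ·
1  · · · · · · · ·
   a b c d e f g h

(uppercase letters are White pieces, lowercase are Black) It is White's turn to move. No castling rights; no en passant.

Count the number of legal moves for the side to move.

3

White to move; king on g8.
In check: yes, from the black knight on f6.
Legal moves: Kxh8, Kf8, Kg7.
Count: 3.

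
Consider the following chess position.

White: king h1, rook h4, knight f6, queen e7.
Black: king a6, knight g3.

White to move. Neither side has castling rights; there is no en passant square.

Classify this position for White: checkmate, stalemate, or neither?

White to move; white king on h1.
In check: yes, from the black knight on g3.
King squares — g1: available; g2: available; h2: available.
Legal moves for White: Kh2, Kg2, Kg1.
White is in check but has 3 legal moves → neither.

neither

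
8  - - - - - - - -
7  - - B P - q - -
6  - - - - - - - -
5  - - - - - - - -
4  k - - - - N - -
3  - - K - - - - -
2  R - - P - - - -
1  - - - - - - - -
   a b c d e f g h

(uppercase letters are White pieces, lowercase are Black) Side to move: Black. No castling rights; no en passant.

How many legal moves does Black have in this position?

Black to move; king on a4.
In check: yes, from the white rook on a2.
Legal moves: Kb5, Qxa2.
Count: 2.

2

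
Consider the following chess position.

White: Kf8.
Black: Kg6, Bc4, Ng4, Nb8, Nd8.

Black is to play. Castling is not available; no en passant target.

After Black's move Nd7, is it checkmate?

no

After Nd7: white king on f8; in check: yes, from the black knight on d7.
White has 2 legal replies: Ke8, Ke7.
In check but a legal move exists → not checkmate.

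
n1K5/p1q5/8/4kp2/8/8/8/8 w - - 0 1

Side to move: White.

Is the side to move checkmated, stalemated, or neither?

White to move; white king on c8.
In check: yes, from the black queen on c7.
King squares — b7: attacked by Qc7; c7: attacked by Na8; d7: attacked by Qc7; b8: attacked by Qc7; d8: attacked by Qc7.
Legal moves for White: none.
In check with no legal moves → checkmate.

checkmate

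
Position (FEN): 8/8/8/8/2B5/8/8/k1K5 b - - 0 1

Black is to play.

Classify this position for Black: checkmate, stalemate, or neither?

Black to move; black king on a1.
In check: no.
King squares — b1: attacked by Kc1; a2: attacked by Bc4; b2: attacked by Kc1.
Legal moves for Black: none.
Not in check and no legal moves → stalemate.

stalemate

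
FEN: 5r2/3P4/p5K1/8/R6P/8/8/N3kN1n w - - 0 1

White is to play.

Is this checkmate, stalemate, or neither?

neither

White to move; white king on g6.
In check: no.
Legal moves for White include: Kh7, Kg7, Kh6, Kh5, Kg5, Rxa6, Ra5, Rg4, Rf4, Re4+, Rd4, Rc4, Rb4, Ra3, Ra2, Ng3, Ne3, Nh2, ... (list truncated; more exist).
White has legal moves and is not in check → neither.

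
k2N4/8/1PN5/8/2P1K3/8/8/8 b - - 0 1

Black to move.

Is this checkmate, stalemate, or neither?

stalemate

Black to move; black king on a8.
In check: no.
King squares — a7: attacked by Pb6; b7: attacked by Nd8; b8: attacked by Nc6.
Legal moves for Black: none.
Not in check and no legal moves → stalemate.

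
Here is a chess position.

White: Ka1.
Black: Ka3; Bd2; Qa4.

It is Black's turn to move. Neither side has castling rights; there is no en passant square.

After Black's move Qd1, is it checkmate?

yes

After Qd1: white king on a1; in check: yes, from the black queen on d1.
King squares — b1: attacked by Qd1; a2: attacked by Ka3; b2: attacked by Ka3.
White has no legal moves → checkmate.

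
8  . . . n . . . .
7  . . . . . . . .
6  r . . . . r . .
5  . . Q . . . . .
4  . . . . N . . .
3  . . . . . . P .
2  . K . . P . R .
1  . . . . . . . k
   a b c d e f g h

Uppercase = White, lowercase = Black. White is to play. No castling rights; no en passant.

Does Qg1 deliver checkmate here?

yes

After Qg1: black king on h1; in check: yes, from the white queen on g1.
King squares — g1: attacked by Rg2; g2: attacked by Qg1; h2: attacked by Qg1.
Black has no legal moves → checkmate.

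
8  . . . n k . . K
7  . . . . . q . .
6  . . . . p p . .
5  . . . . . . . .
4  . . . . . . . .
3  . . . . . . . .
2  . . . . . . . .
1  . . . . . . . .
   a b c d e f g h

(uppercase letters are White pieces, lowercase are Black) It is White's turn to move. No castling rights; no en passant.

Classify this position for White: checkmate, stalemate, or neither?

stalemate

White to move; white king on h8.
In check: no.
King squares — g7: attacked by Qf7; h7: attacked by Qf7; g8: attacked by Qf7.
Legal moves for White: none.
Not in check and no legal moves → stalemate.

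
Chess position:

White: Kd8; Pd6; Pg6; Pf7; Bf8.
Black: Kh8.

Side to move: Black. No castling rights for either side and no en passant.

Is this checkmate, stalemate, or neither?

stalemate

Black to move; black king on h8.
In check: no.
King squares — g7: attacked by Bf8; h7: attacked by Pg6; g8: attacked by Pf7.
Legal moves for Black: none.
Not in check and no legal moves → stalemate.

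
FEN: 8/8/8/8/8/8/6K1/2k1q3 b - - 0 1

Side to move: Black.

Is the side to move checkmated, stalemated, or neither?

Black to move; black king on c1.
In check: no.
Legal moves for Black include: Qe8, Qe7, Qe6, Qe5, Qa5, Qh4, Qe4+, Qb4, Qg3+, Qe3, Qc3, Qf2+, Qe2+, Qd2+, Qh1+, Qg1+, Qf1+, Qd1, ... (list truncated; more exist).
Black has legal moves and is not in check → neither.

neither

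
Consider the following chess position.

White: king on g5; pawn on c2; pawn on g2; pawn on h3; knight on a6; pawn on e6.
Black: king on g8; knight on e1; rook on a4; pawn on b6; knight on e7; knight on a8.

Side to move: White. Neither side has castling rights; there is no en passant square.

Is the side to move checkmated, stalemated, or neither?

neither

White to move; white king on g5.
In check: no.
Legal moves for White: Nb8, Nc7, Nc5, Nb4, Kh6, Kf6, Kh5, h4, g3, c3, g4, c4.
White has 12 legal moves and is not in check → neither.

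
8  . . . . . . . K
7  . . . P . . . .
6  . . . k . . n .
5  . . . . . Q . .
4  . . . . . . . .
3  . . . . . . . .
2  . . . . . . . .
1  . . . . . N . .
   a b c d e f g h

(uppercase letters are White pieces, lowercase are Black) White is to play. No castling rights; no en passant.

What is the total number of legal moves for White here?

4

White to move; king on h8.
In check: yes, from the black knight on g6.
Legal moves: Kg8, Kh7, Kg7, Qxg6+.
Count: 4.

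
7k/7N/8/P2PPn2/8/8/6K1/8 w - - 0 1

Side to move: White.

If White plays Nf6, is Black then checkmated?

After Nf6: black king on h8; in check: no.
Black is not in check, so this cannot be checkmate.

no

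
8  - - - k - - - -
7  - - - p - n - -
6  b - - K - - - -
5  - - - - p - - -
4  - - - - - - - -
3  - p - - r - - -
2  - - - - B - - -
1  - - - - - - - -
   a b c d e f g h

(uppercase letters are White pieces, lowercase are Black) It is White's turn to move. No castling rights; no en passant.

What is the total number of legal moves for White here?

2

White to move; king on d6.
In check: yes, from the black knight on f7.
Legal moves: Kd5, Kc5.
Count: 2.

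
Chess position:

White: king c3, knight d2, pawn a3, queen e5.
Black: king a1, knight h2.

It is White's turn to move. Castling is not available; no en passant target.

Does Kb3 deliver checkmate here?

After Kb3: black king on a1; in check: yes, from the white queen on e5.
King squares — b1: attacked by Nd2; a2: attacked by Kb3; b2: attacked by Kb3.
Black has no legal moves → checkmate.

yes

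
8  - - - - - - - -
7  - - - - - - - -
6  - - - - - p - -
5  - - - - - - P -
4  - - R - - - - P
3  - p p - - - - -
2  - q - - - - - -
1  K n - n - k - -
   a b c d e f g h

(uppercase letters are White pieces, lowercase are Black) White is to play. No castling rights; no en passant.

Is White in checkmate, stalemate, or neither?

White to move; white king on a1.
In check: yes, from the black queen on b2.
King squares — b1: attacked by Qb2; a2: attacked by Qb2; b2: attacked by Nd1.
Legal moves for White: none.
In check with no legal moves → checkmate.

checkmate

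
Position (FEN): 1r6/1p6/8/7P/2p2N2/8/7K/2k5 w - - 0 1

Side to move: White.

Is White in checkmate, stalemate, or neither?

neither

White to move; white king on h2.
In check: no.
Legal moves for White: Ng6, Ne6, Nd5, Nh3, Nd3+, Ng2, Ne2+, Kh3, Kg3, Kg2, Kh1, Kg1, h6.
White has 13 legal moves and is not in check → neither.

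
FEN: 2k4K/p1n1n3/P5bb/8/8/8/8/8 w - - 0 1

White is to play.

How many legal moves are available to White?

White to move; king on h8.
In check: no.
Legal moves: none.
Count: 0.

0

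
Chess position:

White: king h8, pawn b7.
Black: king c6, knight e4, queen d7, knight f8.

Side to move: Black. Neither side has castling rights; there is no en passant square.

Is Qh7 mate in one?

After Qh7: white king on h8; in check: yes, from the black queen on h7.
King squares — g7: attacked by Qh7; h7: attacked by Nf8; g8: attacked by Qh7.
White has no legal moves → checkmate.

yes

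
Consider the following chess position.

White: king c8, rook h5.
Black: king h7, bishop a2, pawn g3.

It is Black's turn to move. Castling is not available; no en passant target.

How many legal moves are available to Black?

3

Black to move; king on h7.
In check: yes, from the white rook on h5.
Legal moves: Kg8, Kg7, Kg6.
Count: 3.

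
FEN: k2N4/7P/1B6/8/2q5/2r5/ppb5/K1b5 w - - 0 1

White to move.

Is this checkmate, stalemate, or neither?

White to move; white king on a1.
In check: yes, from the black pawn on b2.
King squares — b1: attacked by Pa2; a2: attacked by Qc4; b2: attacked by Bc1.
Legal moves for White: none.
In check with no legal moves → checkmate.

checkmate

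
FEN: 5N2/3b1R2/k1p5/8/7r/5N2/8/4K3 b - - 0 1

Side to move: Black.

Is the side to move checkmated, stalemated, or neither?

neither

Black to move; black king on a6.
In check: no.
Legal moves for Black include: Be8, Bc8, Be6, Bf5, Bg4, Bh3, Kb7, Ka7, Kb6, Kb5, Ka5, Rh8, Rh7, Rh6, Rh5, Rg4, Rf4, Re4+, ... (list truncated; more exist).
Black has legal moves and is not in check → neither.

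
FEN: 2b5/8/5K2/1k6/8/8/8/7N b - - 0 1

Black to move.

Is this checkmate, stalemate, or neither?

neither

Black to move; black king on b5.
In check: no.
Legal moves for Black: Bd7, Bb7, Be6, Ba6, Bf5, Bg4, Bh3, Kc6, Kb6, Ka6, Kc5, Ka5, Kc4, Kb4, Ka4.
Black has 15 legal moves and is not in check → neither.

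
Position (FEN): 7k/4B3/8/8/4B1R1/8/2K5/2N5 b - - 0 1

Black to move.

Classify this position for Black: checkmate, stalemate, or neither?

stalemate

Black to move; black king on h8.
In check: no.
King squares — g7: attacked by Rg4; h7: attacked by Be4; g8: attacked by Rg4.
Legal moves for Black: none.
Not in check and no legal moves → stalemate.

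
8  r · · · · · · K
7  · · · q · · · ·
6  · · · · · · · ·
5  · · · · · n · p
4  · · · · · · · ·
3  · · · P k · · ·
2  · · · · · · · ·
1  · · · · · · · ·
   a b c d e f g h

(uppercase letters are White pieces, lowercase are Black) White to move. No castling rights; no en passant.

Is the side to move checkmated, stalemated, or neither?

checkmate

White to move; white king on h8.
In check: yes, from the black rook on a8.
King squares — g7: attacked by Nf5; h7: attacked by Qd7; g8: attacked by Ra8.
Legal moves for White: none.
In check with no legal moves → checkmate.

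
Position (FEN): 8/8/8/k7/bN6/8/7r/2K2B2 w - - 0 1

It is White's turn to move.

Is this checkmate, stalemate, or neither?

White to move; white king on c1.
In check: no.
Legal moves for White: Nc6+, Na6, Nd5, Nd3, Nc2, Na2, Ba6, Bb5, Bc4, Bh3, Bd3, Bg2, Be2, Kb1.
White has 14 legal moves and is not in check → neither.

neither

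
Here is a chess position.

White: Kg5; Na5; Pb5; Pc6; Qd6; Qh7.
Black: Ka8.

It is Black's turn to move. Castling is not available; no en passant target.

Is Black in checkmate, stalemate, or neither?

stalemate

Black to move; black king on a8.
In check: no.
King squares — a7: attacked by Qh7; b7: attacked by Na5; b8: attacked by Qd6.
Legal moves for Black: none.
Not in check and no legal moves → stalemate.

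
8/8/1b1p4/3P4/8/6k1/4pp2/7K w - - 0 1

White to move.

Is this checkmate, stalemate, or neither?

White to move; white king on h1.
In check: no.
King squares — g1: attacked by Pf2; g2: attacked by Kg3; h2: attacked by Kg3.
Legal moves for White: none.
Not in check and no legal moves → stalemate.

stalemate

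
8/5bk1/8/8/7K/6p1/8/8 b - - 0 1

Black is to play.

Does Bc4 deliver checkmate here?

no

After Bc4: white king on h4; in check: no.
White is not in check, so this cannot be checkmate.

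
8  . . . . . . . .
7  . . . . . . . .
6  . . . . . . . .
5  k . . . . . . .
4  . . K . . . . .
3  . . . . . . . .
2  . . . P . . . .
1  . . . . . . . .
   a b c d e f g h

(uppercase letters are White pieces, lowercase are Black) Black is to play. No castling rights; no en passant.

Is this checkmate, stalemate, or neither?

Black to move; black king on a5.
In check: no.
Legal moves for Black: Kb6, Ka6, Ka4.
Black has 3 legal moves and is not in check → neither.

neither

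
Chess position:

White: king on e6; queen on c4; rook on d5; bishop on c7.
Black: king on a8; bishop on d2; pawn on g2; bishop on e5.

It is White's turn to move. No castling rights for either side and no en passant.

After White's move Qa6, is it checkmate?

yes

After Qa6: black king on a8; in check: yes, from the white queen on a6.
King squares — a7: attacked by Qa6; b7: attacked by Qa6; b8: attacked by Bc7.
Black has no legal moves → checkmate.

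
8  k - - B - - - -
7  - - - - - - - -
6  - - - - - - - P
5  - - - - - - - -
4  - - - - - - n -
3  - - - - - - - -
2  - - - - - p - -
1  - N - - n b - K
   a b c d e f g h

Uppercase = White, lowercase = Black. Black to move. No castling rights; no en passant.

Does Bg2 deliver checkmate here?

After Bg2: white king on h1; in check: yes, from the black bishop on g2.
King squares — g1: attacked by Pf2; g2: attacked by Ne1; h2: attacked by Ng4.
White has no legal moves → checkmate.

yes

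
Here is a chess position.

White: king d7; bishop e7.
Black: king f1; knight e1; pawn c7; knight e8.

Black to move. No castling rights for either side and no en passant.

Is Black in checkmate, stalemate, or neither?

Black to move; black king on f1.
In check: no.
Legal moves for Black: Ng7, Nf6+, Nd6, Kg2, Kf2, Ke2, Kg1, Nf3, Nd3, Ng2, Nc2, c6, c5.
Black has 13 legal moves and is not in check → neither.

neither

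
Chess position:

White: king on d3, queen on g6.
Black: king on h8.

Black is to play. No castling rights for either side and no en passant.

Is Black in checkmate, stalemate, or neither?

Black to move; black king on h8.
In check: no.
King squares — g7: attacked by Qg6; h7: attacked by Qg6; g8: attacked by Qg6.
Legal moves for Black: none.
Not in check and no legal moves → stalemate.

stalemate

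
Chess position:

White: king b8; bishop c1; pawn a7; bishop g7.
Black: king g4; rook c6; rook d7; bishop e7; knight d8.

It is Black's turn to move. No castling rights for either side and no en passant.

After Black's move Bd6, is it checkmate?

no

After Bd6: white king on b8; in check: yes, from the black bishop on d6.
White has 1 legal reply: Ka8.
In check but a legal move exists → not checkmate.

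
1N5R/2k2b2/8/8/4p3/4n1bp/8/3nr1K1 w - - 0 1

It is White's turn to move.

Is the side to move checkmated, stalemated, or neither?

White to move; white king on g1.
In check: yes, from the black rook on e1.
King squares — f1: attacked by Re1; h1: attacked by Re1; f2: attacked by Nd1; g2: attacked by Ne3; h2: attacked by Bg3.
Legal moves for White: none.
In check with no legal moves → checkmate.

checkmate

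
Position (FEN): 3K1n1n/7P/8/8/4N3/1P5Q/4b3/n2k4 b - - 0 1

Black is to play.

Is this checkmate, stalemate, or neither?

neither

Black to move; black king on d1.
In check: no.
Legal moves for Black include: Nf7+, Nhg6, Nxh7, Nd7, Nfg6, Ne6+, Ba6, Bh5, Bb5, Bg4, Bc4, Bf3, Bd3, Bf1, Kc2, Ke1, Kc1, Nxb3, ... (list truncated; more exist).
Black has legal moves and is not in check → neither.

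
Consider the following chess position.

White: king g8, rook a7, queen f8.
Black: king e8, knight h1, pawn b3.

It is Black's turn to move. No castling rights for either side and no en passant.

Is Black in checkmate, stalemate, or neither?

Black to move; black king on e8.
In check: yes, from the white queen on f8.
King squares — d7: attacked by Ra7; e7: attacked by Ra7; f7: attacked by Ra7; d8: attacked by Qf8; f8: attacked by Kg8.
Legal moves for Black: none.
In check with no legal moves → checkmate.

checkmate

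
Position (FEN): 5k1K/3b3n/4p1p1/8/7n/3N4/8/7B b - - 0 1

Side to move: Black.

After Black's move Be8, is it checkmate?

no

After Be8: white king on h8; in check: no.
White is not in check, so this cannot be checkmate.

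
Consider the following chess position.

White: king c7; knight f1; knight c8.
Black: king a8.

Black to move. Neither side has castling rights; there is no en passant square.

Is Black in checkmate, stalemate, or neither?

Black to move; black king on a8.
In check: no.
King squares — a7: attacked by Nc8; b7: attacked by Kc7; b8: attacked by Kc7.
Legal moves for Black: none.
Not in check and no legal moves → stalemate.

stalemate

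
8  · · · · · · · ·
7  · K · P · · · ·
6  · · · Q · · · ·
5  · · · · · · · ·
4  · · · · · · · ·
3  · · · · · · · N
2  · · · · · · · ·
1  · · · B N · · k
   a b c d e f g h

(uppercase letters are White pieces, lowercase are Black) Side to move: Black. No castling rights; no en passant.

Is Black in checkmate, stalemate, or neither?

stalemate

Black to move; black king on h1.
In check: no.
King squares — g1: attacked by Nh3; g2: attacked by Ne1; h2: attacked by Qd6.
Legal moves for Black: none.
Not in check and no legal moves → stalemate.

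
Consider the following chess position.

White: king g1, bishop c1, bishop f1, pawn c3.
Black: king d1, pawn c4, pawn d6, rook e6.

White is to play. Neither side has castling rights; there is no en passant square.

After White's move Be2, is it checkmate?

After Be2: black king on d1; in check: yes, from the white bishop on e2.
Black has 5 legal replies: Kxe2, Kc2, Ke1, Kxc1, Rxe2.
In check but a legal move exists → not checkmate.

no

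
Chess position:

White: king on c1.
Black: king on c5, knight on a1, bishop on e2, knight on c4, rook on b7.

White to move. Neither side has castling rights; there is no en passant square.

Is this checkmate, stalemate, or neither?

White to move; white king on c1.
In check: no.
King squares — b1: attacked by Rb7; d1: attacked by Be2; b2: attacked by Nc4; c2: attacked by Na1; d2: attacked by Nc4.
Legal moves for White: none.
Not in check and no legal moves → stalemate.

stalemate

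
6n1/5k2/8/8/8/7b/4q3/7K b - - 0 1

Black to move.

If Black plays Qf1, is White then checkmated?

no

After Qf1: white king on h1; in check: yes, from the black queen on f1.
White has 1 legal reply: Kh2.
In check but a legal move exists → not checkmate.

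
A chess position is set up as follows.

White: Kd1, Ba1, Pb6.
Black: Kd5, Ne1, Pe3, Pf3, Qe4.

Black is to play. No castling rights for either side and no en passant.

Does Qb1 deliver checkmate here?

yes

After Qb1: white king on d1; in check: yes, from the black queen on b1.
King squares — c1: attacked by Qb1; e1: attacked by Qb1; c2: attacked by Qb1; d2: attacked by Pe3; e2: attacked by Pf3.
White has no legal moves → checkmate.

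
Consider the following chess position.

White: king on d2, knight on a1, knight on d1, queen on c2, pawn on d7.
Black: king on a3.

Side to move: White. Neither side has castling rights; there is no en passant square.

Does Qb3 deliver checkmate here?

After Qb3: black king on a3; in check: yes, from the white queen on b3.
King squares — a2: attacked by Qb3; b2: attacked by Nd1; b3: attacked by Na1; a4: attacked by Qb3; b4: attacked by Qb3.
Black has no legal moves → checkmate.

yes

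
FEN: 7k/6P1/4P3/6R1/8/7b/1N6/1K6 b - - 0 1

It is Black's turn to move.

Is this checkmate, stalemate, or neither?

Black to move; black king on h8.
In check: yes, from the white pawn on g7.
King squares — g7: attacked by Rg5; h7: available; g8: available.
Legal moves for Black: Kg8, Kh7.
Black is in check but has 2 legal moves → neither.

neither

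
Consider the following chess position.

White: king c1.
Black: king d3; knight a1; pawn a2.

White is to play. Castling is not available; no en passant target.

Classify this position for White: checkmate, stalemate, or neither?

White to move; white king on c1.
In check: no.
Legal moves for White: Kb2, Kd1.
White has 2 legal moves and is not in check → neither.

neither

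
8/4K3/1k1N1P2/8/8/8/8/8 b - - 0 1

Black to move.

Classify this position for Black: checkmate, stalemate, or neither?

neither

Black to move; black king on b6.
In check: no.
Legal moves for Black: Kc7, Ka7, Kc6, Ka6, Kc5, Ka5.
Black has 6 legal moves and is not in check → neither.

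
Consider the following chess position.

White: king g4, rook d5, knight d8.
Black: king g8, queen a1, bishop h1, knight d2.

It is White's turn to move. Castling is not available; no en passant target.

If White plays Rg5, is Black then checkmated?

no

After Rg5: black king on g8; in check: yes, from the white rook on g5.
Black has 4 legal replies: Kh8, Kf8, Kh7, Qg7.
In check but a legal move exists → not checkmate.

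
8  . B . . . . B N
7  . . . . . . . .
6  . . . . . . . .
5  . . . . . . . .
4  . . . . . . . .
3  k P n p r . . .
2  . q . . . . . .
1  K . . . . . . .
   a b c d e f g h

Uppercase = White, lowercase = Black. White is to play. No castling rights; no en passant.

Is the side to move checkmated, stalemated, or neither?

White to move; white king on a1.
In check: yes, from the black queen on b2.
King squares — b1: attacked by Qb2; a2: attacked by Qb2; b2: attacked by Ka3.
Legal moves for White: none.
In check with no legal moves → checkmate.

checkmate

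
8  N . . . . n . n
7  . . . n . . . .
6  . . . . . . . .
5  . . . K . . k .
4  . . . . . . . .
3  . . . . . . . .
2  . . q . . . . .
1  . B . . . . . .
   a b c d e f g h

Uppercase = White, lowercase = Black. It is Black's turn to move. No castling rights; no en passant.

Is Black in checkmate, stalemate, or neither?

Black to move; black king on g5.
In check: no.
Legal moves for Black include: Nf7, Nhg6, Nh7, Nfg6, Ne6, Nb8, Nf6+, Nb6+, Ne5, Nc5, Kh6, Kg6, Kf6, Kh5, Kf5, Kh4, Kg4, Kf4, ... (list truncated; more exist).
Black has legal moves and is not in check → neither.

neither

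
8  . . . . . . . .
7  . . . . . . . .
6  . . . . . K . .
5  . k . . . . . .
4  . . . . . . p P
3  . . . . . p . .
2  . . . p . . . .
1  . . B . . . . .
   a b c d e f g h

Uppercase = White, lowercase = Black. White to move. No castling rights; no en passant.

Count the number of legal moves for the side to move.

White to move; king on f6.
In check: no.
Legal moves: Kg7, Kf7, Ke7, Kg6, Ke6, Kg5, Kf5, Ke5, Ba3, Bxd2, Bb2, h5.
Count: 12.

12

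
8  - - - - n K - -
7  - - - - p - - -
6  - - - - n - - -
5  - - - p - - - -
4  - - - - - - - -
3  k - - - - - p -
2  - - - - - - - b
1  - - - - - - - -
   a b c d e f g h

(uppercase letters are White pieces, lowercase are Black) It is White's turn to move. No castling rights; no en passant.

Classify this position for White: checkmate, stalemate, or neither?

neither

White to move; white king on f8.
In check: yes, from the black knight on e6.
King squares — e7: available; f7: available; g7: attacked by Ne6; e8: available; g8: available.
Legal moves for White: Kg8, Kxe8, Kf7, Kxe7.
White is in check but has 4 legal moves → neither.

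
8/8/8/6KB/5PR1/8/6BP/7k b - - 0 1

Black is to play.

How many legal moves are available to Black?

2

Black to move; king on h1.
In check: yes, from the white bishop on g2.
Legal moves: Kxh2, Kg1.
Count: 2.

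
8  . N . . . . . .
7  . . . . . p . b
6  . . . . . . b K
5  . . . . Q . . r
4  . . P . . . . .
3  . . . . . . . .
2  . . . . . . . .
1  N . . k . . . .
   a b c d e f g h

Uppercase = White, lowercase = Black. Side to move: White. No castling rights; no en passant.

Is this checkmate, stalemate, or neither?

neither

White to move; white king on h6.
In check: yes, from the black rook on h5.
Legal moves for White: Kg7, Qxh5+.
White is in check but has 2 legal moves → neither.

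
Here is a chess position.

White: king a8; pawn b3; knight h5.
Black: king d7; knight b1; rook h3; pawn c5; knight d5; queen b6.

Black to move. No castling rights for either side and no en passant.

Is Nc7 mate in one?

yes

After Nc7: white king on a8; in check: yes, from the black knight on c7.
King squares — a7: attacked by Qb6; b7: attacked by Qb6; b8: attacked by Qb6.
White has no legal moves → checkmate.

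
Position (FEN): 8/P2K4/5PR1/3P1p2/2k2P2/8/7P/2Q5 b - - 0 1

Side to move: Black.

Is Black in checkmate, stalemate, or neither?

Black to move; black king on c4.
In check: yes, from the white queen on c1.
King squares — b3: available; c3: attacked by Qc1; d3: available; b4: available; d4: available; b5: available; c5: attacked by Qc1; d5: available.
Legal moves for Black: Kxd5, Kb5, Kd4, Kb4, Kd3, Kb3.
Black is in check but has 6 legal moves → neither.

neither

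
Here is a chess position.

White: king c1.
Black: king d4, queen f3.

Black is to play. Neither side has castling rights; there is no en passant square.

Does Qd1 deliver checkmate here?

no

After Qd1: white king on c1; in check: yes, from the black queen on d1.
White has 2 legal replies: Kb2, Kxd1.
In check but a legal move exists → not checkmate.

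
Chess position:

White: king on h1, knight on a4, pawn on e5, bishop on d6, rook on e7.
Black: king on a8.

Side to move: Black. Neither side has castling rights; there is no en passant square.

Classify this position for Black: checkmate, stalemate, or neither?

stalemate

Black to move; black king on a8.
In check: no.
King squares — a7: attacked by Re7; b7: attacked by Re7; b8: attacked by Bd6.
Legal moves for Black: none.
Not in check and no legal moves → stalemate.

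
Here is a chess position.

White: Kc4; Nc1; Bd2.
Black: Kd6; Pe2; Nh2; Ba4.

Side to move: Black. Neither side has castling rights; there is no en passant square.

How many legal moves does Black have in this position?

Black to move; king on d6.
In check: no.
Legal moves: Ke7, Kd7, Kc7, Ke6, Kc6, Ke5, Be8, Bd7, Bc6, Bb5+, Bb3+, Bc2, Bd1, Ng4, Nf3, Nf1, e1=Q, e1=R, e1=B, e1=N.
Count: 20.

20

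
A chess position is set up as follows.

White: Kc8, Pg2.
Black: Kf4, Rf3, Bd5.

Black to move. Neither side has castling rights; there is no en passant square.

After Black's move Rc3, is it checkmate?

After Rc3: white king on c8; in check: yes, from the black rook on c3.
White has 3 legal replies: Kd8, Kb8, Kd7.
In check but a legal move exists → not checkmate.

no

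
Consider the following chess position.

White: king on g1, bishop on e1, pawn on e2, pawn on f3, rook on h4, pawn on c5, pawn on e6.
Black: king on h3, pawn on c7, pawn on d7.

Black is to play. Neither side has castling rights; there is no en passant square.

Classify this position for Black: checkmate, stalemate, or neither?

checkmate

Black to move; black king on h3.
In check: yes, from the white rook on h4.
King squares — g2: attacked by Kg1; h2: attacked by Kg1; g3: attacked by Be1; g4: attacked by Pf3; h4: attacked by Be1.
Legal moves for Black: none.
In check with no legal moves → checkmate.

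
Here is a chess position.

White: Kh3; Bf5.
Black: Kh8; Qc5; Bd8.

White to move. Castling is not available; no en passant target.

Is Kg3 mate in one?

After Kg3: black king on h8; in check: no.
Black is not in check, so this cannot be checkmate.

no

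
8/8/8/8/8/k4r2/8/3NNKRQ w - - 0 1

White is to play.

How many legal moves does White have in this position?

White to move; king on f1.
In check: yes, from the black rook on f3.
Legal moves: Kg2, Ke2, Qxf3+, Nxf3, Nf2.
Count: 5.

5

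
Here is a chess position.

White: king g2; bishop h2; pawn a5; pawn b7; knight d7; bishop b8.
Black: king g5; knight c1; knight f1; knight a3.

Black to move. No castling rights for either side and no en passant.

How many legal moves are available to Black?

Black to move; king on g5.
In check: no.
Legal moves: Kh6, Kg6, Kh5, Kf5, Kh4, Kg4, Nb5, Nc4, Nc2, Nb1, Ng3, Ne3+, Nxh2, Nd2, Nd3, Nb3, Ne2, Na2.
Count: 18.

18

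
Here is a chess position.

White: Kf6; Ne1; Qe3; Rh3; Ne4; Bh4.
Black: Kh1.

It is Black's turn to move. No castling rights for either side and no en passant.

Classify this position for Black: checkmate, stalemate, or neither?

Black to move; black king on h1.
In check: yes, from the white rook on h3.
King squares — g1: attacked by Qe3; g2: attacked by Ne1; h2: attacked by Rh3.
Legal moves for Black: none.
In check with no legal moves → checkmate.

checkmate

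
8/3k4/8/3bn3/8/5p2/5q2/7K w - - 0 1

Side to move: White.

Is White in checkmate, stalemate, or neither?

White to move; white king on h1.
In check: no.
King squares — g1: attacked by Qf2; g2: attacked by Qf2; h2: attacked by Qf2.
Legal moves for White: none.
Not in check and no legal moves → stalemate.

stalemate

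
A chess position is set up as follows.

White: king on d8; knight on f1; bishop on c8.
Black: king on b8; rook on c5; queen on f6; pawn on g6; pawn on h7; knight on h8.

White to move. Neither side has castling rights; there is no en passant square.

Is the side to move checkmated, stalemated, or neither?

neither

White to move; white king on d8.
In check: yes, from the black queen on f6.
Legal moves for White: Ke8, Kd7.
White is in check but has 2 legal moves → neither.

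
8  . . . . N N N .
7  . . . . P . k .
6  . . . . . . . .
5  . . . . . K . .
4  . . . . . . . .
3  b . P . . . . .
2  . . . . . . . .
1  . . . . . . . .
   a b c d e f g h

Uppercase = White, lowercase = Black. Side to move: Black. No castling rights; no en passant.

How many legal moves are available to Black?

Black to move; king on g7.
In check: yes, from the white knight on e8.
Legal moves: Kh8, Kxg8, Kf7.
Count: 3.

3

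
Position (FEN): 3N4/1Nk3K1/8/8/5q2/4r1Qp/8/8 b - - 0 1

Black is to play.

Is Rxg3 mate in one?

After Rxg3: white king on g7; in check: yes, from the black rook on g3.
White has 2 legal replies: Kh8, Kh7.
In check but a legal move exists → not checkmate.

no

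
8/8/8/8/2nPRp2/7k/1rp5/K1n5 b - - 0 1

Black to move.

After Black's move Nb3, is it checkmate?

After Nb3: white king on a1; in check: yes, from the black knight on b3.
King squares — b1: attacked by Rb2; a2: attacked by Rb2; b2: attacked by Nc4.
White has no legal moves → checkmate.

yes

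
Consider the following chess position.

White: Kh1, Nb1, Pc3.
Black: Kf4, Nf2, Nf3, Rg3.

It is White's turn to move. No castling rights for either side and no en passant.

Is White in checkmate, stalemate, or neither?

White to move; white king on h1.
In check: yes, from the black knight on f2.
King squares — g1: attacked by Nf3; g2: attacked by Rg3; h2: attacked by Nf3.
Legal moves for White: none.
In check with no legal moves → checkmate.

checkmate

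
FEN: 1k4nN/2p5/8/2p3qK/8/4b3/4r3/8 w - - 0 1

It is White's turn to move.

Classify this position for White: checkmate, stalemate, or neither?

checkmate

White to move; white king on h5.
In check: yes, from the black queen on g5.
King squares — g4: attacked by Qg5; h4: attacked by Qg5; g5: attacked by Be3; g6: attacked by Qg5; h6: attacked by Qg5.
Legal moves for White: none.
In check with no legal moves → checkmate.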